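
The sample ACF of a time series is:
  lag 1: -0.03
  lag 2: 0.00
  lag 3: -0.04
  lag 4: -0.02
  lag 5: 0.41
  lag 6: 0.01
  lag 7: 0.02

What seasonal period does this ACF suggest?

The largest autocorrelation is r_5 = 0.41; the remaining lags stay at or below 0.02.
The dominant spike at lag 5 indicates a seasonal period of 5.

5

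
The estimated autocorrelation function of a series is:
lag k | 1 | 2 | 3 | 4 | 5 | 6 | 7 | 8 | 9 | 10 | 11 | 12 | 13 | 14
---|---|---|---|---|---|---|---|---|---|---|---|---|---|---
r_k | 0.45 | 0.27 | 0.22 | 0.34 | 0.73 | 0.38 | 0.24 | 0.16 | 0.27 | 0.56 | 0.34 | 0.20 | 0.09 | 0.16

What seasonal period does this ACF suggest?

5

The largest autocorrelation is r_5 = 0.73, with a weaker echo at lag 10 (0.56); the remaining lags stay at or below 0.45. The elevated value at lag 1 (0.45), dropping to 0.27 at lag 2, reflects decaying short-term dependence rather than seasonality.
The dominant spike at lag 5 indicates a seasonal period of 5.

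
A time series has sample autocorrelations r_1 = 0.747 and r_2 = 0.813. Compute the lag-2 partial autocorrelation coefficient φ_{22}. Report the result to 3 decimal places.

0.577

φ_{22} = (r_2 − r_1²) / (1 − r_1²)
r_1² = (0.747)² = 0.558009
Numerator = 0.813 − 0.5580 = 0.2550; denominator = 1 − 0.5580 = 0.4420
φ_{22} = 0.2550 / 0.4420 = 0.577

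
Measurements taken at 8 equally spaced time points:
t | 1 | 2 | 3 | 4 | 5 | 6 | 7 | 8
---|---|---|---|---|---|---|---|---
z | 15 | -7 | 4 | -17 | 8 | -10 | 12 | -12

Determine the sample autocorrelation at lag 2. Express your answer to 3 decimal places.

Mean z̄ = (15 − 7 + 4 − 17 + 8 − 10 + 12 − 12)/8 = -0.8750
Σ(z_t−z̄)(z_{t+2}−z̄) = (77.3906) + (98.7656) + (43.2656) + (147.1406) + (114.2656) + (101.5156) = 582.3438
Denominator Σ(z_t−z̄)² = 1024.8750
r_2 = 582.3438 / 1024.8750 = 0.568

0.568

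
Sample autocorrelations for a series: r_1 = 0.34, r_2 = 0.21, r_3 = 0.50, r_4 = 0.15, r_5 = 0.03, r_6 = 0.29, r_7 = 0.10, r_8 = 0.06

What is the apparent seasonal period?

3

The largest autocorrelation is r_3 = 0.50; the remaining lags stay at or below 0.34. The elevated value at lag 1 (0.34), dropping to 0.21 at lag 2, reflects decaying short-term dependence rather than seasonality.
The dominant spike at lag 3 indicates a seasonal period of 3.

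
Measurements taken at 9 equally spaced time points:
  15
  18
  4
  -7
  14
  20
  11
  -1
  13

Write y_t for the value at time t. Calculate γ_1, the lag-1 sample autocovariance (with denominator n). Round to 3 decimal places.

3.136

Mean ȳ = (15 + 18 + 4 − 7 + 14 + 20 + 11 − 1 + 13)/9 = 9.6667
Σ_{t=1}^{8}(y_t−ȳ)(y_{t+1}−ȳ) = 28.2222
γ_1 = 28.2222 / 9 = 3.136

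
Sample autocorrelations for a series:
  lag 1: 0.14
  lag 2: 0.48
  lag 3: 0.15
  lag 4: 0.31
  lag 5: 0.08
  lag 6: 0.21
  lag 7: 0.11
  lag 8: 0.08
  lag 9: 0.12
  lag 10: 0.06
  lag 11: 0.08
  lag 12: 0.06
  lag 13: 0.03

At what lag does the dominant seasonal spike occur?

2

The largest autocorrelation is r_2 = 0.48, with weaker echoes at lags 4 (0.31) and 6 (0.21); the remaining lags stay at or below 0.15.
The dominant spike at lag 2 indicates a seasonal period of 2.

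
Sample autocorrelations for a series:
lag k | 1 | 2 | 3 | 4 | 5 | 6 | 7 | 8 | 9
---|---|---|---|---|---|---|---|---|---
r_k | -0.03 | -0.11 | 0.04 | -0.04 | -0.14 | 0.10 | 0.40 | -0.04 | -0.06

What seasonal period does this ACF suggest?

The largest autocorrelation is r_7 = 0.40; the remaining lags stay at or below 0.10.
The dominant spike at lag 7 indicates a seasonal period of 7.

7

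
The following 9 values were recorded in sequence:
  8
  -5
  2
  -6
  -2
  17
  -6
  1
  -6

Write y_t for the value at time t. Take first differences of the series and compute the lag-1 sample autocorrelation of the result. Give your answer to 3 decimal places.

First differences Δy: -13, 7, -8, 4, 19, -23, 7, -7
Mean of differences = -1.7500
Numerator Σ(Δy_t−Δȳ)(Δy_{t+1}−Δȳ) = -742.5625
Denominator Σ(Δy_t−Δȳ)² = 1261.5000
r_1(Δy) = -742.5625 / 1261.5000 = -0.589

-0.589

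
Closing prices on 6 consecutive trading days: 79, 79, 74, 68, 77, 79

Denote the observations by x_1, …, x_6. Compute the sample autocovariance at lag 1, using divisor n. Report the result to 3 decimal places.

Mean x̄ = (79 + 79 + 74 + 68 + 77 + 79)/6 = 76.0000
Σ_{t=1}^{5}(x_t−x̄)(x_{t+1}−x̄) = 14.0000
γ_1 = 14.0000 / 6 = 2.333

2.333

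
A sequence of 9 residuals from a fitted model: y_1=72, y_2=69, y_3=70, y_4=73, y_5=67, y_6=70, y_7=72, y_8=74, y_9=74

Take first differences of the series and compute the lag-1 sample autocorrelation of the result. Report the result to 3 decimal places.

First differences Δy: -3, 1, 3, -6, 3, 2, 2, 0
Mean of differences = 0.2500
Numerator Σ(Δy_t−Δȳ)(Δy_{t+1}−Δȳ) = -27.3125
Denominator Σ(Δy_t−Δȳ)² = 71.5000
r_1(Δy) = -27.3125 / 71.5000 = -0.382

-0.382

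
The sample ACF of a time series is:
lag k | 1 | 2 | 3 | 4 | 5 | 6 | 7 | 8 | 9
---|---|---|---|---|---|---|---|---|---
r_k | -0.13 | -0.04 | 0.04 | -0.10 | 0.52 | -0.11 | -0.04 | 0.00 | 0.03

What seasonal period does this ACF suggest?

The largest autocorrelation is r_5 = 0.52; the remaining lags stay at or below 0.04.
The dominant spike at lag 5 indicates a seasonal period of 5.

5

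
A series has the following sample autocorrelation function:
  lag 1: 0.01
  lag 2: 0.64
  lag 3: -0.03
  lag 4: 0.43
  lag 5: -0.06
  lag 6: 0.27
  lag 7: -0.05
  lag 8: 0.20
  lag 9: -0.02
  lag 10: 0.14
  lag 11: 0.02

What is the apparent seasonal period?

2

The largest autocorrelation is r_2 = 0.64, with weaker echoes at lags 4 (0.43), 6 (0.27) and 8 (0.20); the remaining lags stay at or below 0.14.
The dominant spike at lag 2 indicates a seasonal period of 2.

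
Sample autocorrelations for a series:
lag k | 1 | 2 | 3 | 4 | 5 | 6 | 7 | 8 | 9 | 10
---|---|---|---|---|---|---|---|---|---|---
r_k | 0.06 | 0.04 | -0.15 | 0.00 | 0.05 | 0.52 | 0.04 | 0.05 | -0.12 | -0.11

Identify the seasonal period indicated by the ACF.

6

The largest autocorrelation is r_6 = 0.52; the remaining lags stay at or below 0.06.
The dominant spike at lag 6 indicates a seasonal period of 6.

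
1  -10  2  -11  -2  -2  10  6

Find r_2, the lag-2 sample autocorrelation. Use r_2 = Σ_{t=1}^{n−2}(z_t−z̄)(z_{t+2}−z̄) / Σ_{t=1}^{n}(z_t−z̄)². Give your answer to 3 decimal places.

Mean z̄ = (1 − 10 + 2 − 11 − 2 − 2 + 10 + 6)/8 = -0.7500
Deviations from mean: 1.7500, -9.2500, 2.7500, -10.2500, -1.2500, -1.2500, 10.7500, 6.7500
Numerator Σ_{t=1}^{6}(z_t−z̄)(z_{t+2}−z̄) = 87.1250
Denominator Σ(z_t−z̄)² = 365.5000
r_2 = 87.1250 / 365.5000 = 0.238

0.238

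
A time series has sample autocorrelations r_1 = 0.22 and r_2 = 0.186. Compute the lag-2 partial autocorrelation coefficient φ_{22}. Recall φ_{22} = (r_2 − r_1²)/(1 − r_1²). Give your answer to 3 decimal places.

φ_{22} = (r_2 − r_1²) / (1 − r_1²)
r_1² = (0.22)² = 0.0484
Numerator = 0.186 − 0.0484 = 0.1376; denominator = 1 − 0.0484 = 0.9516
φ_{22} = 0.1376 / 0.9516 = 0.145

0.145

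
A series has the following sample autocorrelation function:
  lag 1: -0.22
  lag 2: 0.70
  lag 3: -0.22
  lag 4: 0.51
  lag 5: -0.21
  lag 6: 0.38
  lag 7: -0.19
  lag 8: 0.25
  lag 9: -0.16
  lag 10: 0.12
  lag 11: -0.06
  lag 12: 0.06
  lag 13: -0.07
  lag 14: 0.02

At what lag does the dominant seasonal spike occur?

2

The largest autocorrelation is r_2 = 0.70, with weaker echoes at lags 4 (0.51), 6 (0.38) and 8 (0.25); the remaining lags stay at or below 0.12.
The dominant spike at lag 2 indicates a seasonal period of 2.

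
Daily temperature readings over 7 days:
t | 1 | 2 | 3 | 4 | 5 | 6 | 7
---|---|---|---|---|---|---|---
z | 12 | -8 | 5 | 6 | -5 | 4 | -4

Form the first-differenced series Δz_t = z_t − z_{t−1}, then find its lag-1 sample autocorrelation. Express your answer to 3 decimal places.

First differences Δz: -20, 13, 1, -11, 9, -8
Mean of differences = -2.6667
Numerator Σ(Δz_t−Δz̄)(Δz_{t+1}−Δz̄) = -404.1111
Denominator Σ(Δz_t−Δz̄)² = 793.3333
r_1(Δz) = -404.1111 / 793.3333 = -0.509

-0.509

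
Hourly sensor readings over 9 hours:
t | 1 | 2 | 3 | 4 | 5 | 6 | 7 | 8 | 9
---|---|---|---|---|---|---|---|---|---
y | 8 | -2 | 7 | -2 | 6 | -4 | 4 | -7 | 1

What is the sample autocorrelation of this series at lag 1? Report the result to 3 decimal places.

-0.598

Mean ȳ = (8 − 2 + 7 − 2 + 6 − 4 + 4 − 7 + 1)/9 = 1.2222
Numerator Σ_{t=1}^{8}(y_t−ȳ)(y_{t+1}−ȳ) = -134.9383
Denominator Σ(y_t−ȳ)² = 225.5556
r_1 = -134.9383 / 225.5556 = -0.598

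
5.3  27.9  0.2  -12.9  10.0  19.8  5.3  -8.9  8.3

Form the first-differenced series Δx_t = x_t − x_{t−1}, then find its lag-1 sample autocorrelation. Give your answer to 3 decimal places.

-0.182

First differences Δx: 22.6, -27.7, -13.1, 22.9, 9.8, -14.5, -14.2, 17.2
Mean of differences = 0.3750
Numerator Σ(Δx_t−Δx̄)(Δx_{t+1}−Δx̄) = -505.5006
Denominator Σ(Δx_t−Δx̄)² = 2776.7150
r_1(Δx) = -505.5006 / 2776.7150 = -0.182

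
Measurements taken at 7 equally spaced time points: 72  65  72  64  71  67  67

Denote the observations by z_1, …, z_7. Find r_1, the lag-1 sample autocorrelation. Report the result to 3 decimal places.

Mean z̄ = (72 + 65 + 72 + 64 + 71 + 67 + 67)/7 = 68.2857
Deviations from mean: 3.7143, -3.2857, 3.7143, -4.2857, 2.7143, -1.2857, -1.2857
Numerator Σ_{t=1}^{6}(z_t−z̄)(z_{t+1}−z̄) = -53.7959
Denominator Σ(z_t−z̄)² = 67.4286
r_1 = -53.7959 / 67.4286 = -0.798

-0.798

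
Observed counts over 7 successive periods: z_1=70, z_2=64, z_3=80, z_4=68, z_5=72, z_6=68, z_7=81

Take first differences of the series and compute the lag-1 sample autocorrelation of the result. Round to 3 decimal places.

-0.672

First differences Δz: -6, 16, -12, 4, -4, 13
Mean of differences = 1.8333
Numerator Σ(Δz_t−Δz̄)(Δz_{t+1}−Δz̄) = -414.6944
Denominator Σ(Δz_t−Δz̄)² = 616.8333
r_1(Δz) = -414.6944 / 616.8333 = -0.672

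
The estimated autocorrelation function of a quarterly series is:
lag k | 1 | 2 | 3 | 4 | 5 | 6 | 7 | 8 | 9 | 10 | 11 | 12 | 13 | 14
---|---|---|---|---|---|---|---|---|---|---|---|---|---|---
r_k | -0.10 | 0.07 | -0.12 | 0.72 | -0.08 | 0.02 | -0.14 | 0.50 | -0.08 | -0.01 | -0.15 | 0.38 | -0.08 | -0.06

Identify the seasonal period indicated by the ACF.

4

The largest autocorrelation is r_4 = 0.72, with weaker echoes at lags 8 (0.50) and 12 (0.38); the remaining lags stay at or below 0.07.
The dominant spike at lag 4 indicates a seasonal period of 4.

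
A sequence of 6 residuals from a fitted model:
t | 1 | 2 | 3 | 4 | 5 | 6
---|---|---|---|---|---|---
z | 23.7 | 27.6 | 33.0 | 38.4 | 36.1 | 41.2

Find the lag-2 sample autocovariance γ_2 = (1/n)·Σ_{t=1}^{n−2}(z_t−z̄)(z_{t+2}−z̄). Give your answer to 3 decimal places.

2.183

Mean z̄ = (23.7 + 27.6 + 33.0 + 38.4 + 36.1 + 41.2)/6 = 33.3333
Deviations: -9.6333, -5.7333, -0.3333, 5.0667, 2.7667, 7.8667
Σ_{t=1}^{4}(z_t−z̄)(z_{t+2}−z̄) = 13.0978
γ_2 = 13.0978 / 6 = 2.183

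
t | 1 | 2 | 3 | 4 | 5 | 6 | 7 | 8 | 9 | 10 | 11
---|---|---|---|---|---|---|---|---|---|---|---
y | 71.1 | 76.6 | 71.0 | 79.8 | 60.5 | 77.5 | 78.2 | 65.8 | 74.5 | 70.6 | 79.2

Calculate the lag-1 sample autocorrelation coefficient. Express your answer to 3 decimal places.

-0.575

Mean ȳ = (71.1 + 76.6 + 71.0 + 79.8 + 60.5 + 77.5 + 78.2 + 65.8 + 74.5 + 70.6 + 79.2)/11 = 73.1636
Numerator Σ_{t=1}^{10}(y_t−ȳ)(y_{t+1}−ȳ) = -211.8277
Denominator Σ(y_t−ȳ)² = 368.3455
r_1 = -211.8277 / 368.3455 = -0.575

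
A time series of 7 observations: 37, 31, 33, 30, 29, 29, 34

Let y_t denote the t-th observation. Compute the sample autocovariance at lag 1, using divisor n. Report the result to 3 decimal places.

Mean ȳ = (37 + 31 + 33 + 30 + 29 + 29 + 34)/7 = 31.8571
Deviations: 5.1429, -0.8571, 1.1429, -1.8571, -2.8571, -2.8571, 2.1429
Σ_{t=1}^{6}(y_t−ȳ)(y_{t+1}−ȳ) = -0.1633
γ_1 = -0.1633 / 7 = -0.023

-0.023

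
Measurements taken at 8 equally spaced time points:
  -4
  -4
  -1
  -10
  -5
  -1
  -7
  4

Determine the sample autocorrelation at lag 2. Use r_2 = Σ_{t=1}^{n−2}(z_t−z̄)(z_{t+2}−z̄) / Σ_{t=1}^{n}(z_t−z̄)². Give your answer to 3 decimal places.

0.048

Mean z̄ = (-4 − 4 − 1 − 10 − 5 − 1 − 7 + 4)/8 = -3.5000
Deviations from mean: -0.5000, -0.5000, 2.5000, -6.5000, -1.5000, 2.5000, -3.5000, 7.5000
Σ(z_t−z̄)(z_{t+2}−z̄) = (-1.2500) + (3.2500) + (-3.7500) + (-16.2500) + (5.2500) + (18.7500) = 6.0000
Denominator Σ(z_t−z̄)² = 126.0000
r_2 = 6.0000 / 126.0000 = 0.048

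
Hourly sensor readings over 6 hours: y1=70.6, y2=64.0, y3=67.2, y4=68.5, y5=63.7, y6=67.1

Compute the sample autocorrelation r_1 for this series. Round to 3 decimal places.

-0.488

Mean ȳ = (70.6 + 64.0 + 67.2 + 68.5 + 63.7 + 67.1)/6 = 66.8500
Numerator Σ_{t=1}^{5}(y_t−ȳ)(y_{t+1}−ȳ) = -17.0925
Denominator Σ(y_t−ȳ)² = 35.0150
r_1 = -17.0925 / 35.0150 = -0.488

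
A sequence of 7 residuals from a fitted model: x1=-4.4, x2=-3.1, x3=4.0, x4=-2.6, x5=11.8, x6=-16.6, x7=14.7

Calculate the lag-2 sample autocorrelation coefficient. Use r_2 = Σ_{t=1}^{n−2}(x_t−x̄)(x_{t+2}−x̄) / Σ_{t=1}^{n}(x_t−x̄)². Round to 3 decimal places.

Mean x̄ = (-4.4 − 3.1 + 4.0 − 2.6 + 11.8 − 16.6 + 14.7)/7 = 0.5429
Σ(x_t−x̄)(x_{t+2}−x̄) = (-17.0882) + (11.4490) + (38.9176) + (53.8776) + (159.3690) = 246.5249
Denominator Σ(x_t−x̄)² = 680.5571
r_2 = 246.5249 / 680.5571 = 0.362

0.362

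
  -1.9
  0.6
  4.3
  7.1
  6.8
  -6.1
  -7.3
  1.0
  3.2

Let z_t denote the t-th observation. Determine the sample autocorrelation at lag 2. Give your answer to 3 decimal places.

Mean z̄ = (-1.9 + 0.6 + 4.3 + 7.1 + 6.8 − 6.1 − 7.3 + 1.0 + 3.2)/9 = 0.8556
Σ(z_t−z̄)(z_{t+2}−z̄) = (-9.4914) + (-1.5958) + (20.4753) + (-43.4336) + (-48.4802) + (-1.0047) + (-19.1202) = -102.6506
Denominator Σ(z_t−z̄)² = 214.2622
r_2 = -102.6506 / 214.2622 = -0.479

-0.479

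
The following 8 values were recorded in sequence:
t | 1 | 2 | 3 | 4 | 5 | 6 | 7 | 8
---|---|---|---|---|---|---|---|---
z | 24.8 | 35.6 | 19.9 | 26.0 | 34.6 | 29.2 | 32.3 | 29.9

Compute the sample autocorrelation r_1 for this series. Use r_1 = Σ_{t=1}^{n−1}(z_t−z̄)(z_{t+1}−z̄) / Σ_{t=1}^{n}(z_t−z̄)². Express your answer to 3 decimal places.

-0.371

Mean z̄ = (24.8 + 35.6 + 19.9 + 26.0 + 34.6 + 29.2 + 32.3 + 29.9)/8 = 29.0375
Deviations from mean: -4.2375, 6.5625, -9.1375, -3.0375, 5.5625, 0.1625, 3.2625, 0.8625
Σ(z_t−z̄)(z_{t+1}−z̄) = (-27.8086) + (-59.9648) + (27.7552) + (-16.8961) + (0.9039) + (0.5302) + (2.8139) = -72.6664
Denominator Σ(z_t−z̄)² = 196.0988
r_1 = -72.6664 / 196.0988 = -0.371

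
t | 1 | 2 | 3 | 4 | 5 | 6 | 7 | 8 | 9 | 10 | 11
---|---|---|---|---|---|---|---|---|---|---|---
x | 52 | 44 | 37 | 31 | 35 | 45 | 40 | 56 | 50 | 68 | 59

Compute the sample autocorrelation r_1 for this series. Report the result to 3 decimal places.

0.542

Mean x̄ = (52 + 44 + 37 + 31 + 35 + 45 + 40 + 56 + 50 + 68 + 59)/11 = 47.0000
Numerator Σ_{t=1}^{10}(x_t−x̄)(x_{t+1}−x̄) = 684.0000
Denominator Σ(x_t−x̄)² = 1262.0000
r_1 = 684.0000 / 1262.0000 = 0.542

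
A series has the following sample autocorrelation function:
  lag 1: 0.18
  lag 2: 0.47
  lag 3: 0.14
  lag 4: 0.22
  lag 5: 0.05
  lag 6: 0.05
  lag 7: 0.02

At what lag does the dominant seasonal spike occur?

2

The largest autocorrelation is r_2 = 0.47, with a weaker echo at lag 4 (0.22); the remaining lags stay at or below 0.18.
The dominant spike at lag 2 indicates a seasonal period of 2.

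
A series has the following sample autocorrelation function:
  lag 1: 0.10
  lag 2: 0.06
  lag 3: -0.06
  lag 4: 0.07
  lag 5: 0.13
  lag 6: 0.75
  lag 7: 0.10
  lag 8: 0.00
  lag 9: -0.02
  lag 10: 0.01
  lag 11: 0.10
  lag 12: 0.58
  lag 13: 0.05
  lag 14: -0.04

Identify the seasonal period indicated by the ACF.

The largest autocorrelation is r_6 = 0.75, with a weaker echo at lag 12 (0.58); the remaining lags stay at or below 0.13.
The dominant spike at lag 6 indicates a seasonal period of 6.

6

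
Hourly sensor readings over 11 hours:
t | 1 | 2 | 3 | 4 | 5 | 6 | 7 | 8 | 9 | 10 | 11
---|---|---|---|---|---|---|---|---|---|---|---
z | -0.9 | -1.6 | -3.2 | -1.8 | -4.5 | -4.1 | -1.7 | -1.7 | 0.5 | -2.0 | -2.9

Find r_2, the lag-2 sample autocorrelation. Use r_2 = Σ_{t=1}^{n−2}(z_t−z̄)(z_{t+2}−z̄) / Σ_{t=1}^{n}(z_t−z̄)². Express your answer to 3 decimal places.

Mean z̄ = (-0.9 − 1.6 − 3.2 − 1.8 − 4.5 − 4.1 − 1.7 − 1.7 + 0.5 − 2.0 − 2.9)/11 = -2.1727
Numerator Σ_{t=1}^{9}(z_t−z̄)(z_{t+2}−z̄) = -2.0315
Denominator Σ(z_t−z̄)² = 20.4218
r_2 = -2.0315 / 20.4218 = -0.099

-0.099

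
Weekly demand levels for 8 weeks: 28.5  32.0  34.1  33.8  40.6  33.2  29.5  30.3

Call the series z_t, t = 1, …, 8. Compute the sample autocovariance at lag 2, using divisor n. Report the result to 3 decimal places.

-2.759

Mean z̄ = (28.5 + 32.0 + 34.1 + 33.8 + 40.6 + 33.2 + 29.5 + 30.3)/8 = 32.7500
Σ_{t=1}^{6}(z_t−z̄)(z_{t+2}−z̄) = -22.0700
γ_2 = -22.0700 / 8 = -2.759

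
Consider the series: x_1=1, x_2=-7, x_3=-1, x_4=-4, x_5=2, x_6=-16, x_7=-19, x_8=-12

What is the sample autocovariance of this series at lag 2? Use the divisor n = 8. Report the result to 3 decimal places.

1.500

Mean x̄ = (1 − 7 − 1 − 4 + 2 − 16 − 19 − 12)/8 = -7.0000
Σ_{t=1}^{6}(x_t−x̄)(x_{t+2}−x̄) = 12.0000
γ_2 = 12.0000 / 8 = 1.500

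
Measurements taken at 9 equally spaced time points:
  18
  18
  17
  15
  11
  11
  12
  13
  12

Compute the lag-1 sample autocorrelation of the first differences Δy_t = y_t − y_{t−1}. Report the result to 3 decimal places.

0.292

First differences Δy: 0, -1, -2, -4, 0, 1, 1, -1
Mean of differences = -0.7500
Numerator Σ(Δy_t−Δȳ)(Δy_{t+1}−Δȳ) = 5.6875
Denominator Σ(Δy_t−Δȳ)² = 19.5000
r_1(Δy) = 5.6875 / 19.5000 = 0.292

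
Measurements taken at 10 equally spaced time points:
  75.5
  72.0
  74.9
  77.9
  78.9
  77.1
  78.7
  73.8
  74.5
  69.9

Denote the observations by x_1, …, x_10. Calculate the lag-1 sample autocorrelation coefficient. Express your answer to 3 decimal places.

0.282

Mean x̄ = (75.5 + 72.0 + 74.9 + 77.9 + 78.9 + 77.1 + 78.7 + 73.8 + 74.5 + 69.9)/10 = 75.3200
Numerator Σ_{t=1}^{9}(x_t−x̄)(x_{t+1}−x̄) = 21.8916
Denominator Σ(x_t−x̄)² = 77.6560
r_1 = 21.8916 / 77.6560 = 0.282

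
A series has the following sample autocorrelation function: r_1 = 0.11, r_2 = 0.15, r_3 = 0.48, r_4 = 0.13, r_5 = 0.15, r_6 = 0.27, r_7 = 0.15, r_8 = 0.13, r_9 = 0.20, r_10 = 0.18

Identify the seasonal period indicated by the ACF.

3

The largest autocorrelation is r_3 = 0.48, with weaker echoes at lags 6 (0.27) and 9 (0.20); the remaining lags stay at or below 0.18.
The dominant spike at lag 3 indicates a seasonal period of 3.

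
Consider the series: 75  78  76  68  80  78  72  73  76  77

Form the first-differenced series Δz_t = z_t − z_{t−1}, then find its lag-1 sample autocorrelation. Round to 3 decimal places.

First differences Δz: 3, -2, -8, 12, -2, -6, 1, 3, 1
Mean of differences = 0.2222
Numerator Σ(Δz_t−Δz̄)(Δz_{t+1}−Δz̄) = -97.6049
Denominator Σ(Δz_t−Δz̄)² = 271.5556
r_1(Δz) = -97.6049 / 271.5556 = -0.359

-0.359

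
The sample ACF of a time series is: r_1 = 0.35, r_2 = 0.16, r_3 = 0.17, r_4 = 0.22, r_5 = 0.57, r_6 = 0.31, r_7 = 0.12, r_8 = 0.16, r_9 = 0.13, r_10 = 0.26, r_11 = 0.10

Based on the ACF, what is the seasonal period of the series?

The largest autocorrelation is r_5 = 0.57; the remaining lags stay at or below 0.35. The elevated value at lag 1 (0.35), dropping to 0.16 at lag 2, reflects decaying short-term dependence rather than seasonality.
The dominant spike at lag 5 indicates a seasonal period of 5.

5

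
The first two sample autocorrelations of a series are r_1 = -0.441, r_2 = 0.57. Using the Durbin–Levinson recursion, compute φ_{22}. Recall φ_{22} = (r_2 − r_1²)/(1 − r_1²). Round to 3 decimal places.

φ_{22} = (r_2 − r_1²) / (1 − r_1²)
r_1² = (-0.441)² = 0.194481
Numerator = 0.57 − 0.1945 = 0.3755; denominator = 1 − 0.1945 = 0.8055
φ_{22} = 0.3755 / 0.8055 = 0.466

0.466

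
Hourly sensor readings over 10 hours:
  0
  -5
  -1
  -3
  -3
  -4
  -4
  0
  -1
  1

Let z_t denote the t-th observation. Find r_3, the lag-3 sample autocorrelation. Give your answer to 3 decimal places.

-0.237

Mean z̄ = (0 − 5 − 1 − 3 − 3 − 4 − 4 + 0 − 1 + 1)/10 = -2.0000
Σ(z_t−z̄)(z_{t+3}−z̄) = (-2.0000) + (3.0000) + (-2.0000) + (2.0000) + (-2.0000) + (-2.0000) + (-6.0000) = -9.0000
Denominator Σ(z_t−z̄)² = 38.0000
r_3 = -9.0000 / 38.0000 = -0.237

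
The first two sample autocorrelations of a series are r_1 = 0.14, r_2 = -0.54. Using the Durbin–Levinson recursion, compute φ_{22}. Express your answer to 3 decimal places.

-0.571

φ_{22} = (r_2 − r_1²) / (1 − r_1²)
r_1² = (0.14)² = 0.0196
Numerator = -0.54 − 0.0196 = -0.5596; denominator = 1 − 0.0196 = 0.9804
φ_{22} = -0.5596 / 0.9804 = -0.571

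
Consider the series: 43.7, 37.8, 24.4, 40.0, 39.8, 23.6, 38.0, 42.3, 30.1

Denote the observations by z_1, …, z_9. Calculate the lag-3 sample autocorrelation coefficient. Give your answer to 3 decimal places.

0.620

Mean z̄ = (43.7 + 37.8 + 24.4 + 40.0 + 39.8 + 23.6 + 38.0 + 42.3 + 30.1)/9 = 35.5222
Σ(z_t−z̄)(z_{t+3}−z̄) = (36.6183) + (9.7438) + (132.6016) + (11.0949) + (28.9938) + (64.6449) = 283.6974
Denominator Σ(z_t−z̄)² = 457.7356
r_3 = 283.6974 / 457.7356 = 0.620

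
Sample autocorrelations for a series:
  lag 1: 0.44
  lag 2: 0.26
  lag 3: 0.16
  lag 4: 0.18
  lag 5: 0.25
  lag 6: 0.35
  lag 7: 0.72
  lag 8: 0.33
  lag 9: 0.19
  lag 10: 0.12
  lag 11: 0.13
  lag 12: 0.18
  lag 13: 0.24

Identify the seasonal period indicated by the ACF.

7

The largest autocorrelation is r_7 = 0.72; the remaining lags stay at or below 0.44. The elevated value at lag 1 (0.44), dropping to 0.26 at lag 2, reflects decaying short-term dependence rather than seasonality.
The dominant spike at lag 7 indicates a seasonal period of 7.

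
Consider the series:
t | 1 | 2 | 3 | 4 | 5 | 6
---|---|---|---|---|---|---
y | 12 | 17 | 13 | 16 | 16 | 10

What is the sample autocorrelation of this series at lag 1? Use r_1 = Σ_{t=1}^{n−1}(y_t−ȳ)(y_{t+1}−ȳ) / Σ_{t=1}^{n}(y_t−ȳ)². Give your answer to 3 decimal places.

-0.395

Mean ȳ = (12 + 17 + 13 + 16 + 16 + 10)/6 = 14.0000
Deviations from mean: -2.0000, 3.0000, -1.0000, 2.0000, 2.0000, -4.0000
Numerator Σ_{t=1}^{5}(y_t−ȳ)(y_{t+1}−ȳ) = -15.0000
Denominator Σ(y_t−ȳ)² = 38.0000
r_1 = -15.0000 / 38.0000 = -0.395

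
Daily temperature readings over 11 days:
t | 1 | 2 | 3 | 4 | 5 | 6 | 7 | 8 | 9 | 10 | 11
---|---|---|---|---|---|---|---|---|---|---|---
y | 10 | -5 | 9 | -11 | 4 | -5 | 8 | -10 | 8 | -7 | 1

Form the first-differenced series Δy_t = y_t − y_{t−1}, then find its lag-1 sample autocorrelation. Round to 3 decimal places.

First differences Δy: -15, 14, -20, 15, -9, 13, -18, 18, -15, 8
Mean of differences = -0.9000
Numerator Σ(Δy_t−Δȳ)(Δy_{t+1}−Δȳ) = -1992.6100
Denominator Σ(Δy_t−Δȳ)² = 2224.9000
r_1(Δy) = -1992.6100 / 2224.9000 = -0.896

-0.896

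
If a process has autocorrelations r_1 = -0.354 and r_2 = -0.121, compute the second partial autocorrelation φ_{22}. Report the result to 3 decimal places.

φ_{22} = (r_2 − r_1²) / (1 − r_1²)
r_1² = (-0.354)² = 0.125316
Numerator = -0.121 − 0.1253 = -0.2463; denominator = 1 − 0.1253 = 0.8747
φ_{22} = -0.2463 / 0.8747 = -0.282

-0.282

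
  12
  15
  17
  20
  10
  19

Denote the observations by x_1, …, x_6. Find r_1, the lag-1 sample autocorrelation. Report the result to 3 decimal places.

-0.468

Mean x̄ = (12 + 15 + 17 + 20 + 10 + 19)/6 = 15.5000
Σ(x_t−x̄)(x_{t+1}−x̄) = (1.7500) + (-0.7500) + (6.7500) + (-24.7500) + (-19.2500) = -36.2500
Denominator Σ(x_t−x̄)² = 77.5000
r_1 = -36.2500 / 77.5000 = -0.468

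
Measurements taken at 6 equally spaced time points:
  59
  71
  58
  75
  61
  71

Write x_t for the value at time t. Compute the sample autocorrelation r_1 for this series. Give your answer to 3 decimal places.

-0.807

Mean x̄ = (59 + 71 + 58 + 75 + 61 + 71)/6 = 65.8333
Deviations from mean: -6.8333, 5.1667, -7.8333, 9.1667, -4.8333, 5.1667
Σ(x_t−x̄)(x_{t+1}−x̄) = (-35.3056) + (-40.4722) + (-71.8056) + (-44.3056) + (-24.9722) = -216.8611
Denominator Σ(x_t−x̄)² = 268.8333
r_1 = -216.8611 / 268.8333 = -0.807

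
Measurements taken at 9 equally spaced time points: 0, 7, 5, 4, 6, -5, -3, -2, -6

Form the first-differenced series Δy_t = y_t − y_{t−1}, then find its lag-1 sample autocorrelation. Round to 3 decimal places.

First differences Δy: 7, -2, -1, 2, -11, 2, 1, -4
Mean of differences = -0.7500
Numerator Σ(Δy_t−Δȳ)(Δy_{t+1}−Δȳ) = -67.3125
Denominator Σ(Δy_t−Δȳ)² = 195.5000
r_1(Δy) = -67.3125 / 195.5000 = -0.344

-0.344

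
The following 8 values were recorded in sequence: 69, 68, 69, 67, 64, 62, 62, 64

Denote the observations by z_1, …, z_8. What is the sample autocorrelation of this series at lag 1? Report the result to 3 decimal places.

0.701

Mean z̄ = (69 + 68 + 69 + 67 + 64 + 62 + 62 + 64)/8 = 65.6250
Numerator Σ_{t=1}^{7}(z_t−z̄)(z_{t+1}−z̄) = 43.3594
Denominator Σ(z_t−z̄)² = 61.8750
r_1 = 43.3594 / 61.8750 = 0.701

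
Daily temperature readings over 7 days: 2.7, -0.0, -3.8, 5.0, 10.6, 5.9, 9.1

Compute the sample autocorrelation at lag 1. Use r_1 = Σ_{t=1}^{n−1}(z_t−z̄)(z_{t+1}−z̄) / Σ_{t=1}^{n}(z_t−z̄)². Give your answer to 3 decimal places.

0.380

Mean z̄ = (2.7 − 0.0 − 3.8 + 5.0 + 10.6 + 5.9 + 9.1)/7 = 4.2143
Deviations from mean: -1.5143, -4.2143, -8.0143, 0.7857, 6.3857, 1.6857, 4.8857
Σ(z_t−z̄)(z_{t+1}−z̄) = (6.3816) + (33.7745) + (-6.2969) + (5.0173) + (10.7645) + (8.2359) = 57.8769
Denominator Σ(z_t−z̄)² = 152.3886
r_1 = 57.8769 / 152.3886 = 0.380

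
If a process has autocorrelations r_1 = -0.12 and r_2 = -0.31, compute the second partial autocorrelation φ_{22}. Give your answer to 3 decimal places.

φ_{22} = (r_2 − r_1²) / (1 − r_1²)
r_1² = (-0.12)² = 0.0144
Numerator = -0.31 − 0.0144 = -0.3244; denominator = 1 − 0.0144 = 0.9856
φ_{22} = -0.3244 / 0.9856 = -0.329

-0.329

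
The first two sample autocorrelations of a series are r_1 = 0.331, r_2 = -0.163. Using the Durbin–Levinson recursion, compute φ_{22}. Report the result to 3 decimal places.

φ_{22} = (r_2 − r_1²) / (1 − r_1²)
r_1² = (0.331)² = 0.109561
Numerator = -0.163 − 0.1096 = -0.2726; denominator = 1 − 0.1096 = 0.8904
φ_{22} = -0.2726 / 0.8904 = -0.306

-0.306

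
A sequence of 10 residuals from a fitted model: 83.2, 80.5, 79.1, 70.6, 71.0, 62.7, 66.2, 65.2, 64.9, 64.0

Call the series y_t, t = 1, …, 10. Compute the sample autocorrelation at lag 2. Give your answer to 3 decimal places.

Mean ȳ = (83.2 + 80.5 + 79.1 + 70.6 + 71.0 + 62.7 + 66.2 + 65.2 + 64.9 + 64.0)/10 = 70.7400
Numerator Σ_{t=1}^{8}(y_t−ȳ)(y_{t+2}−ȳ) = 213.3128
Denominator Σ(y_t−ȳ)² = 515.9640
r_2 = 213.3128 / 515.9640 = 0.413

0.413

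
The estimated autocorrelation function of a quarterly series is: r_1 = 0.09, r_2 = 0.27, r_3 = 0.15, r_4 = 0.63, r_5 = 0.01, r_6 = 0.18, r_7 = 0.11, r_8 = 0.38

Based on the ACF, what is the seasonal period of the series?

The largest autocorrelation is r_4 = 0.63, with a weaker echo at lag 8 (0.38); the remaining lags stay at or below 0.27.
The dominant spike at lag 4 indicates a seasonal period of 4.

4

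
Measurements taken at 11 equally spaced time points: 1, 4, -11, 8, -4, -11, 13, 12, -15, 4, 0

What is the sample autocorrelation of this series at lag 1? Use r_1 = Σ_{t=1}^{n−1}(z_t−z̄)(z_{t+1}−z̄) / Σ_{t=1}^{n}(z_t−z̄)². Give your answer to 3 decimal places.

-0.384

Mean z̄ = (1 + 4 − 11 + 8 − 4 − 11 + 13 + 12 − 15 + 4 + 0)/11 = 0.0909
Numerator Σ_{t=1}^{10}(z_t−z̄)(z_{t+1}−z̄) = -343.0083
Denominator Σ(z_t−z̄)² = 892.9091
r_1 = -343.0083 / 892.9091 = -0.384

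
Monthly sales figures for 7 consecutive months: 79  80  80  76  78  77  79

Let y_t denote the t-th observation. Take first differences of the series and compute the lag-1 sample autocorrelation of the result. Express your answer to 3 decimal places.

First differences Δy: 1, 0, -4, 2, -1, 2
Mean of differences = 0.0000
Numerator Σ(Δy_t−Δȳ)(Δy_{t+1}−Δȳ) = -12.0000
Denominator Σ(Δy_t−Δȳ)² = 26.0000
r_1(Δy) = -12.0000 / 26.0000 = -0.462

-0.462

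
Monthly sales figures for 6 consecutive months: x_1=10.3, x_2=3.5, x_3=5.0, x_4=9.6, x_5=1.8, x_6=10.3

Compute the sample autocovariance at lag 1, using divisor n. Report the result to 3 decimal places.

Mean x̄ = (10.3 + 3.5 + 5.0 + 9.6 + 1.8 + 10.3)/6 = 6.7500
Σ_{t=1}^{5}(x_t−x̄)(x_{t+1}−x̄) = -42.5175
γ_1 = -42.5175 / 6 = -7.086

-7.086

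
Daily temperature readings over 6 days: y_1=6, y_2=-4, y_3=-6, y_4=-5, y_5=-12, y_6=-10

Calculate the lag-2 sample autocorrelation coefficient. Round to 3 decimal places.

-0.021

Mean ȳ = (6 − 4 − 6 − 5 − 12 − 10)/6 = -5.1667
Numerator Σ_{t=1}^{4}(y_t−ȳ)(y_{t+2}−ȳ) = -4.2222
Denominator Σ(y_t−ȳ)² = 196.8333
r_2 = -4.2222 / 196.8333 = -0.021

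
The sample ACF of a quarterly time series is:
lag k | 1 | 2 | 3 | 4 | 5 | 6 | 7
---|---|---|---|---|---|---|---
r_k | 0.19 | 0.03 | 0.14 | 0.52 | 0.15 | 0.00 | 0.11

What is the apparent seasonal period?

4

The largest autocorrelation is r_4 = 0.52; the remaining lags stay at or below 0.19.
The dominant spike at lag 4 indicates a seasonal period of 4.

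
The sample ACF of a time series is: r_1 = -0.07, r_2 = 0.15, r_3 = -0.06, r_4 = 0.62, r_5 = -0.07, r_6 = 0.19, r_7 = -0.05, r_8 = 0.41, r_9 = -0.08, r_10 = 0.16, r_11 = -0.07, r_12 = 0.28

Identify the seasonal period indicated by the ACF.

The largest autocorrelation is r_4 = 0.62, with weaker echoes at lags 8 (0.41) and 12 (0.28); the remaining lags stay at or below 0.19.
The dominant spike at lag 4 indicates a seasonal period of 4.

4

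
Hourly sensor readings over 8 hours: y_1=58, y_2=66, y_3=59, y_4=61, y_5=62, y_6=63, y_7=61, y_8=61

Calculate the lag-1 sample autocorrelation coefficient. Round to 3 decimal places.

-0.606

Mean ȳ = (58 + 66 + 59 + 61 + 62 + 63 + 61 + 61)/8 = 61.3750
Deviations from mean: -3.3750, 4.6250, -2.3750, -0.3750, 0.6250, 1.6250, -0.3750, -0.3750
Σ(y_t−ȳ)(y_{t+1}−ȳ) = (-15.6094) + (-10.9844) + (0.8906) + (-0.2344) + (1.0156) + (-0.6094) + (0.1406) = -25.3906
Denominator Σ(y_t−ȳ)² = 41.8750
r_1 = -25.3906 / 41.8750 = -0.606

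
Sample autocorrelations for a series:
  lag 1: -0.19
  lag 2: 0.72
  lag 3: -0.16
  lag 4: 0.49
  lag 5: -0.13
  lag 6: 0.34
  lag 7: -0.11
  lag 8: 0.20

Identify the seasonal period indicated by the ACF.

The largest autocorrelation is r_2 = 0.72, with weaker echoes at lags 4 (0.49), 6 (0.34) and 8 (0.20); the remaining lags stay at or below -0.11.
The dominant spike at lag 2 indicates a seasonal period of 2.

2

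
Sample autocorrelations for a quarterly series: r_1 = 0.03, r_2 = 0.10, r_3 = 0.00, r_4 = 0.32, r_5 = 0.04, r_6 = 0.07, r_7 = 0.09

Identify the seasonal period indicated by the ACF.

The largest autocorrelation is r_4 = 0.32; the remaining lags stay at or below 0.10.
The dominant spike at lag 4 indicates a seasonal period of 4.

4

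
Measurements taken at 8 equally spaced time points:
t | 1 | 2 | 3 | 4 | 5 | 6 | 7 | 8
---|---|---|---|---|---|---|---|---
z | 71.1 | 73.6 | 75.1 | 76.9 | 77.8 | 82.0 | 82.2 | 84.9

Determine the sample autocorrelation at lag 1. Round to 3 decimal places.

Mean z̄ = (71.1 + 73.6 + 75.1 + 76.9 + 77.8 + 82.0 + 82.2 + 84.9)/8 = 77.9500
Σ(z_t−z̄)(z_{t+1}−z̄) = (29.7975) + (12.3975) + (2.9925) + (0.1575) + (-0.6075) + (17.2125) + (29.5375) = 91.4875
Denominator Σ(z_t−z̄)² = 157.8600
r_1 = 91.4875 / 157.8600 = 0.580

0.580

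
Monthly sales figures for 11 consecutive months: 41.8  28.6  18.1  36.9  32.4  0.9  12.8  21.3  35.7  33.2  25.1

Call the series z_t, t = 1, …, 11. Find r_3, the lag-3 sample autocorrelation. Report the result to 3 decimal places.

Mean z̄ = (41.8 + 28.6 + 18.1 + 36.9 + 32.4 + 0.9 + 12.8 + 21.3 + 35.7 + 33.2 + 25.1)/11 = 26.0727
Numerator Σ_{t=1}^{8}(z_t−z̄)(z_{t+3}−z̄) = -119.2368
Denominator Σ(z_t−z̄)² = 1451.6018
r_3 = -119.2368 / 1451.6018 = -0.082

-0.082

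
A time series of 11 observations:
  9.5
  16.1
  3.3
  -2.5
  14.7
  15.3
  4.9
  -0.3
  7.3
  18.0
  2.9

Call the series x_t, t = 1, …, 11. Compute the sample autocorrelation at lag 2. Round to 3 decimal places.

-0.710

Mean x̄ = (9.5 + 16.1 + 3.3 − 2.5 + 14.7 + 15.3 + 4.9 − 0.3 + 7.3 + 18.0 + 2.9)/11 = 8.1091
Numerator Σ_{t=1}^{9}(x_t−x̄)(x_{t+2}−x̄) = -357.4329
Denominator Σ(x_t−x̄)² = 503.2491
r_2 = -357.4329 / 503.2491 = -0.710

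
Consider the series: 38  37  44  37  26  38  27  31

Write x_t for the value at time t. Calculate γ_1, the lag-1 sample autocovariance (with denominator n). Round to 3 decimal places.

0.586

Mean x̄ = (38 + 37 + 44 + 37 + 26 + 38 + 27 + 31)/8 = 34.7500
Σ_{t=1}^{7}(x_t−x̄)(x_{t+1}−x̄) = 4.6875
γ_1 = 4.6875 / 8 = 0.586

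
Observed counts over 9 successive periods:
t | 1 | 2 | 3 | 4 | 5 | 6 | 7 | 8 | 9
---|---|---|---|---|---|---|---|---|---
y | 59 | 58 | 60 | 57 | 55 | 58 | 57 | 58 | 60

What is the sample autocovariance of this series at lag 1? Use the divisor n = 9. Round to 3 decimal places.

0.111

Mean ȳ = (59 + 58 + 60 + 57 + 55 + 58 + 57 + 58 + 60)/9 = 58.0000
Σ_{t=1}^{8}(y_t−ȳ)(y_{t+1}−ȳ) = 1.0000
γ_1 = 1.0000 / 9 = 0.111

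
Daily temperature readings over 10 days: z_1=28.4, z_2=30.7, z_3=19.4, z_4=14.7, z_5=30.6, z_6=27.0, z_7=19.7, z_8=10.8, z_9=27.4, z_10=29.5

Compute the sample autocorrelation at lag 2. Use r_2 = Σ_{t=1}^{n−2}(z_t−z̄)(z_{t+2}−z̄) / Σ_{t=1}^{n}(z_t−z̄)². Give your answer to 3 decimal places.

Mean z̄ = (28.4 + 30.7 + 19.4 + 14.7 + 30.6 + 27.0 + 19.7 + 10.8 + 27.4 + 29.5)/10 = 23.8200
Numerator Σ_{t=1}^{8}(z_t−z̄)(z_{t+2}−z̄) = -299.9988
Denominator Σ(z_t−z̄)² = 458.6760
r_2 = -299.9988 / 458.6760 = -0.654

-0.654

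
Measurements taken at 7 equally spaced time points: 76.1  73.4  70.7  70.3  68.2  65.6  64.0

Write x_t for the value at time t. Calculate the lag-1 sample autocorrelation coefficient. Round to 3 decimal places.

Mean x̄ = (76.1 + 73.4 + 70.7 + 70.3 + 68.2 + 65.6 + 64.0)/7 = 69.7571
Deviations from mean: 6.3429, 3.6429, 0.9429, 0.5429, -1.5571, -4.1571, -5.7571
Σ(x_t−x̄)(x_{t+1}−x̄) = (23.1061) + (3.4347) + (0.5118) + (-0.8453) + (6.4733) + (23.9333) = 56.6139
Denominator Σ(x_t−x̄)² = 107.5371
r_1 = 56.6139 / 107.5371 = 0.526

0.526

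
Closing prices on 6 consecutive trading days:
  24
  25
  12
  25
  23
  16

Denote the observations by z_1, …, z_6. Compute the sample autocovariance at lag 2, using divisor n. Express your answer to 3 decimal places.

Mean z̄ = (24 + 25 + 12 + 25 + 23 + 16)/6 = 20.8333
Deviations: 3.1667, 4.1667, -8.8333, 4.1667, 2.1667, -4.8333
Σ_{t=1}^{4}(z_t−z̄)(z_{t+2}−z̄) = -49.8889
γ_2 = -49.8889 / 6 = -8.315

-8.315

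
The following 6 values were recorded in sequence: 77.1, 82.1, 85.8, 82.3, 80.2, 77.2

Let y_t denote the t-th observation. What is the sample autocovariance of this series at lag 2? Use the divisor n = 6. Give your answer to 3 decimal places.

Mean ȳ = (77.1 + 82.1 + 85.8 + 82.3 + 80.2 + 77.2)/6 = 80.7833
Σ_{t=1}^{4}(y_t−ȳ)(y_{t+2}−ȳ) = -24.8422
γ_2 = -24.8422 / 6 = -4.140

-4.140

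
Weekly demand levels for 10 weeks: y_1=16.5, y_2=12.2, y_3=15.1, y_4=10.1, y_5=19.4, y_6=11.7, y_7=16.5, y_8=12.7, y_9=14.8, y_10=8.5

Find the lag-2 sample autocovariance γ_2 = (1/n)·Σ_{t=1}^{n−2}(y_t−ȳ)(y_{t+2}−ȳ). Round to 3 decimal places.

5.057

Mean ȳ = (16.5 + 12.2 + 15.1 + 10.1 + 19.4 + 11.7 + 16.5 + 12.7 + 14.8 + 8.5)/10 = 13.7500
Σ_{t=1}^{8}(y_t−ȳ)(y_{t+2}−ȳ) = 50.5700
γ_2 = 50.5700 / 10 = 5.057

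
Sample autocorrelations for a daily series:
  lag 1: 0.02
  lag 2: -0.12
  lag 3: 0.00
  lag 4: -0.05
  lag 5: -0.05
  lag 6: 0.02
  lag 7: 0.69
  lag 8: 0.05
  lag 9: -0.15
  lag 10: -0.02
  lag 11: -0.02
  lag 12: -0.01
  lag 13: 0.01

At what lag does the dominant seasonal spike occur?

The largest autocorrelation is r_7 = 0.69; the remaining lags stay at or below 0.05.
The dominant spike at lag 7 indicates a seasonal period of 7.

7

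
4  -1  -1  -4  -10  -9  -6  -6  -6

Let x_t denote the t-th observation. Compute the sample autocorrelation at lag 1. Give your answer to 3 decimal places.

0.506

Mean x̄ = (4 − 1 − 1 − 4 − 10 − 9 − 6 − 6 − 6)/9 = -4.3333
Numerator Σ_{t=1}^{8}(x_t−x̄)(x_{t+1}−x̄) = 77.8889
Denominator Σ(x_t−x̄)² = 154.0000
r_1 = 77.8889 / 154.0000 = 0.506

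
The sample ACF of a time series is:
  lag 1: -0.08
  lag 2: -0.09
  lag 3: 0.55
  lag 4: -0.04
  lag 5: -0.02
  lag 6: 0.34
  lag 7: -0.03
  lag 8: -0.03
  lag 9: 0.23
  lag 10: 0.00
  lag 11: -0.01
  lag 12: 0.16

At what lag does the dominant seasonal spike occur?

The largest autocorrelation is r_3 = 0.55, with weaker echoes at lags 6 (0.34), 9 (0.23) and 12 (0.16); the remaining lags stay at or below 0.00.
The dominant spike at lag 3 indicates a seasonal period of 3.

3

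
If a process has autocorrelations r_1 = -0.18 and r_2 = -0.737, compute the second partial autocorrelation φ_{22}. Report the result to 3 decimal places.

φ_{22} = (r_2 − r_1²) / (1 − r_1²)
r_1² = (-0.18)² = 0.0324
Numerator = -0.737 − 0.0324 = -0.7694; denominator = 1 − 0.0324 = 0.9676
φ_{22} = -0.7694 / 0.9676 = -0.795

-0.795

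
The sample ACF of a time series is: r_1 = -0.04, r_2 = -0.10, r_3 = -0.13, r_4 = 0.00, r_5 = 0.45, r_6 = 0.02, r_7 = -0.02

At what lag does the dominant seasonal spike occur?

5

The largest autocorrelation is r_5 = 0.45; the remaining lags stay at or below 0.02.
The dominant spike at lag 5 indicates a seasonal period of 5.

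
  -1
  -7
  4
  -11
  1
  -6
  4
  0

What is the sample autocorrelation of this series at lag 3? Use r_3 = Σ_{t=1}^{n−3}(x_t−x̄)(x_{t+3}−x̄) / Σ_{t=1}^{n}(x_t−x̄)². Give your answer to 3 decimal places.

Mean x̄ = (-1 − 7 + 4 − 11 + 1 − 6 + 4 + 0)/8 = -2.0000
Numerator Σ_{t=1}^{5}(x_t−x̄)(x_{t+3}−x̄) = -96.0000
Denominator Σ(x_t−x̄)² = 208.0000
r_3 = -96.0000 / 208.0000 = -0.462

-0.462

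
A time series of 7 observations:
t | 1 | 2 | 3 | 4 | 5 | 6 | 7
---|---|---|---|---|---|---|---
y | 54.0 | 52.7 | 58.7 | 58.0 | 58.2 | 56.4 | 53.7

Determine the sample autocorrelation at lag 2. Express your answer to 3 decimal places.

Mean ȳ = (54.0 + 52.7 + 58.7 + 58.0 + 58.2 + 56.4 + 53.7)/7 = 55.9571
Deviations from mean: -1.9571, -3.2571, 2.7429, 2.0429, 2.2429, 0.4429, -2.2571
Σ(y_t−ȳ)(y_{t+2}−ȳ) = (-5.3682) + (-6.6539) + (6.1518) + (0.9047) + (-5.0624) = -10.0280
Denominator Σ(y_t−ȳ)² = 36.4571
r_2 = -10.0280 / 36.4571 = -0.275

-0.275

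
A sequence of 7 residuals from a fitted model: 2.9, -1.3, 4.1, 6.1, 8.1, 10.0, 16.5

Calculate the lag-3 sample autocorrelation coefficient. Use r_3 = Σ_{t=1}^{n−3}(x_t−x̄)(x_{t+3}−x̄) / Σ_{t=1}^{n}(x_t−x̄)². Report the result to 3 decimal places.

Mean x̄ = (2.9 − 1.3 + 4.1 + 6.1 + 8.1 + 10.0 + 16.5)/7 = 6.6286
Numerator Σ_{t=1}^{4}(x_t−x̄)(x_{t+3}−x̄) = -23.4382
Denominator Σ(x_t−x̄)² = 194.4143
r_3 = -23.4382 / 194.4143 = -0.121

-0.121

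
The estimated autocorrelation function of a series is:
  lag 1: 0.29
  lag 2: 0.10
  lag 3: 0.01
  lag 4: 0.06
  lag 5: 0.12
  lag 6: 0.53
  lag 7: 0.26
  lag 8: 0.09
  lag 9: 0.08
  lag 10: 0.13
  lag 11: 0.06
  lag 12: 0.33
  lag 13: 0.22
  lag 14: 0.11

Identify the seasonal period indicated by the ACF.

6

The largest autocorrelation is r_6 = 0.53, with a weaker echo at lag 12 (0.33); the remaining lags stay at or below 0.29. The elevated value at lag 1 (0.29), dropping to 0.10 at lag 2, reflects decaying short-term dependence rather than seasonality.
The dominant spike at lag 6 indicates a seasonal period of 6.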